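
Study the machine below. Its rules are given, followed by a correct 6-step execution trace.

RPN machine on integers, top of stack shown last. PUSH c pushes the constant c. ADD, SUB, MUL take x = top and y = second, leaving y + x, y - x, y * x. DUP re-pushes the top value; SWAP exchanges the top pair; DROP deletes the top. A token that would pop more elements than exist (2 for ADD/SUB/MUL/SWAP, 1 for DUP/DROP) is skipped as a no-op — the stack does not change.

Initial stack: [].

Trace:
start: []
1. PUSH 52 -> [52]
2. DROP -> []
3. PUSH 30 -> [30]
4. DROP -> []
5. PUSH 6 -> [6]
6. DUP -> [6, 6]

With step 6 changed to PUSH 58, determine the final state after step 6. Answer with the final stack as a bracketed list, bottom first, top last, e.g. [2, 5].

[6, 58]

(re-executing from step 6 with the substitution; state before step 6: [6])
6. PUSH 58 -> [6, 58]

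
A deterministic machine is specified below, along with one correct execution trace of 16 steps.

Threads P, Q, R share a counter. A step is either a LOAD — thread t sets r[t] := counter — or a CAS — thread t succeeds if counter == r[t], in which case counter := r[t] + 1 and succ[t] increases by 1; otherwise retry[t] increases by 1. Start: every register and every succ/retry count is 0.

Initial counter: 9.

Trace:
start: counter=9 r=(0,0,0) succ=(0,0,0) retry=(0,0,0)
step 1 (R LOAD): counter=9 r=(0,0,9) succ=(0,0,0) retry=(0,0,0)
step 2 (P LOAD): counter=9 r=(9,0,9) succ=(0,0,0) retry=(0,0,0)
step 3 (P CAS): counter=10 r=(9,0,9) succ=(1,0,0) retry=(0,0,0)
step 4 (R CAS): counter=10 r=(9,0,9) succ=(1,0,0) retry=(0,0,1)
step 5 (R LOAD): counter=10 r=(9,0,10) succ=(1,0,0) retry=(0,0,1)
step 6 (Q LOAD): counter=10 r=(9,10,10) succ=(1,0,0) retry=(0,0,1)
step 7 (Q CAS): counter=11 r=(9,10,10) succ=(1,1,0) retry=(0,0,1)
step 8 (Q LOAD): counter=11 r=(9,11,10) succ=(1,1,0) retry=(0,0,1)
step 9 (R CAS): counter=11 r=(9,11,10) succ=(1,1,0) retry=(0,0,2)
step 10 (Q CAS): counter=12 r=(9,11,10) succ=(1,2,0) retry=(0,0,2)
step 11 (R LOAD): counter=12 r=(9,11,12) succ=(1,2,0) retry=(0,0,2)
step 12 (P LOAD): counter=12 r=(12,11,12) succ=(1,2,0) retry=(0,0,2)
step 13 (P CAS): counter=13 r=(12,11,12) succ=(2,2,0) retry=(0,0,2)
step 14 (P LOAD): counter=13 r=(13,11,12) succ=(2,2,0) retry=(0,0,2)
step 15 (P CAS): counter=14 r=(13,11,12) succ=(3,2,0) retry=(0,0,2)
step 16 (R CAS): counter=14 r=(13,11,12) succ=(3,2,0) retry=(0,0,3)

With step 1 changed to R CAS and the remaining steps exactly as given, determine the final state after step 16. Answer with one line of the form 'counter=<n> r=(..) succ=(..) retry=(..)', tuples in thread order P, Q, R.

(re-executing from step 1 with the substitution; state before step 1: counter=9 r=(0,0,0) succ=(0,0,0) retry=(0,0,0))
step 1 (R CAS): counter=9 r=(0,0,0) succ=(0,0,0) retry=(0,0,1)
step 2 (P LOAD): counter=9 r=(9,0,0) succ=(0,0,0) retry=(0,0,1)
step 3 (P CAS): counter=10 r=(9,0,0) succ=(1,0,0) retry=(0,0,1)
step 4 (R CAS): counter=10 r=(9,0,0) succ=(1,0,0) retry=(0,0,2)
step 5 (R LOAD): counter=10 r=(9,0,10) succ=(1,0,0) retry=(0,0,2)
step 6 (Q LOAD): counter=10 r=(9,10,10) succ=(1,0,0) retry=(0,0,2)
step 7 (Q CAS): counter=11 r=(9,10,10) succ=(1,1,0) retry=(0,0,2)
step 8 (Q LOAD): counter=11 r=(9,11,10) succ=(1,1,0) retry=(0,0,2)
step 9 (R CAS): counter=11 r=(9,11,10) succ=(1,1,0) retry=(0,0,3)
step 10 (Q CAS): counter=12 r=(9,11,10) succ=(1,2,0) retry=(0,0,3)
step 11 (R LOAD): counter=12 r=(9,11,12) succ=(1,2,0) retry=(0,0,3)
step 12 (P LOAD): counter=12 r=(12,11,12) succ=(1,2,0) retry=(0,0,3)
step 13 (P CAS): counter=13 r=(12,11,12) succ=(2,2,0) retry=(0,0,3)
step 14 (P LOAD): counter=13 r=(13,11,12) succ=(2,2,0) retry=(0,0,3)
step 15 (P CAS): counter=14 r=(13,11,12) succ=(3,2,0) retry=(0,0,3)
step 16 (R CAS): counter=14 r=(13,11,12) succ=(3,2,0) retry=(0,0,4)

counter=14 r=(13,11,12) succ=(3,2,0) retry=(0,0,4)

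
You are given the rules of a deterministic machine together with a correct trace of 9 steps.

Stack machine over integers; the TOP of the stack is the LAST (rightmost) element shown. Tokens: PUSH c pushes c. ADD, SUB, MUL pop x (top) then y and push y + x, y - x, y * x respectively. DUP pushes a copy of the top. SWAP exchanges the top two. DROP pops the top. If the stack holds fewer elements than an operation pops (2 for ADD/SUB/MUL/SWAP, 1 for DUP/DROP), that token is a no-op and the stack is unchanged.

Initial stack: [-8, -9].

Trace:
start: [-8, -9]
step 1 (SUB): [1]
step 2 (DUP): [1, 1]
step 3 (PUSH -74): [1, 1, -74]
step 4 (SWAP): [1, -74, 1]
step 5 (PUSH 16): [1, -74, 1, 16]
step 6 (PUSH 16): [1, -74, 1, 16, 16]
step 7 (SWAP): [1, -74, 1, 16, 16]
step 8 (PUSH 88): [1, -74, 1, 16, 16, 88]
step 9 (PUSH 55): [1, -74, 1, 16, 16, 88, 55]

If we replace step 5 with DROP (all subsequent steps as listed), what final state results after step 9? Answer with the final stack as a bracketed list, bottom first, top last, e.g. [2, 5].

[1, 16, -74, 88, 55]

(re-executing from step 5 with the substitution; state before step 5: [1, -74, 1])
step 5 (DROP): [1, -74]
step 6 (PUSH 16): [1, -74, 16]
step 7 (SWAP): [1, 16, -74]
step 8 (PUSH 88): [1, 16, -74, 88]
step 9 (PUSH 55): [1, 16, -74, 88, 55]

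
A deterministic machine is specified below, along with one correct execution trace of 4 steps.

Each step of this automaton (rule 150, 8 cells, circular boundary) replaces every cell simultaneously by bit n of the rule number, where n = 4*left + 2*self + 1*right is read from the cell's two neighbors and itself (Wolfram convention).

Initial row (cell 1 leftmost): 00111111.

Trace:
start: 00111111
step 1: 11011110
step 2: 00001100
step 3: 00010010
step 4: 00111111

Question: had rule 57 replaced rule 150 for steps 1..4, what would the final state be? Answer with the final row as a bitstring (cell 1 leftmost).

10101100

(re-executing steps 1..4 under rule 57; state before step 1: 00111111)
step 1: 10100000
step 2: 01011110
step 3: 00110001
step 4: 10101100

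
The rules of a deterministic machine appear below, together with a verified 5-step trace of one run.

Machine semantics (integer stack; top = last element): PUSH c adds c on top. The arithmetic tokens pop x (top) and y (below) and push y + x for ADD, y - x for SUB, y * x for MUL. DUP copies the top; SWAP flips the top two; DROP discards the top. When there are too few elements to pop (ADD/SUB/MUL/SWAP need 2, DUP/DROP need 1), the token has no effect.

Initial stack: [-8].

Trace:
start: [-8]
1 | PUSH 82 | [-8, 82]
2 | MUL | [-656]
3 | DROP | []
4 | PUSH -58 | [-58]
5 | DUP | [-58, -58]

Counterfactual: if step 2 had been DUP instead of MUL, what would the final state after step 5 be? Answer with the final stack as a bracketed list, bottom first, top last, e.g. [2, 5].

[-8, 82, -58, -58]

(re-executing from step 2 with the substitution; state before step 2: [-8, 82])
2 | DUP | [-8, 82, 82]
3 | DROP | [-8, 82]
4 | PUSH -58 | [-8, 82, -58]
5 | DUP | [-8, 82, -58, -58]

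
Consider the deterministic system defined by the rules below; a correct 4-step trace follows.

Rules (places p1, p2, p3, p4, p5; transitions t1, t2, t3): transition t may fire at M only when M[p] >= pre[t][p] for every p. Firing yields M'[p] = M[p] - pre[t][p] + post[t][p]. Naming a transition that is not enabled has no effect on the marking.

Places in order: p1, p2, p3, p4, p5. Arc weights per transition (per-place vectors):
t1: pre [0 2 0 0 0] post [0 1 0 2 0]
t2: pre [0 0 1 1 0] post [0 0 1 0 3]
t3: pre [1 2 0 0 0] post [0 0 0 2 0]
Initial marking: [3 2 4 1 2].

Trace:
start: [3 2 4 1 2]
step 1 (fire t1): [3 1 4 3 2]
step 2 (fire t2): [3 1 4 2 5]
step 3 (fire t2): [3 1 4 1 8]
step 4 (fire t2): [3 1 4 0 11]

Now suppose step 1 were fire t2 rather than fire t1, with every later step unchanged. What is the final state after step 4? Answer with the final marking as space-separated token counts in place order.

3 2 4 0 5

(re-executing from step 1 with the substitution; state before step 1: [3 2 4 1 2])
step 1 (fire t2): [3 2 4 0 5]
step 2 (fire t2): [3 2 4 0 5]
step 3 (fire t2): [3 2 4 0 5]
step 4 (fire t2): [3 2 4 0 5]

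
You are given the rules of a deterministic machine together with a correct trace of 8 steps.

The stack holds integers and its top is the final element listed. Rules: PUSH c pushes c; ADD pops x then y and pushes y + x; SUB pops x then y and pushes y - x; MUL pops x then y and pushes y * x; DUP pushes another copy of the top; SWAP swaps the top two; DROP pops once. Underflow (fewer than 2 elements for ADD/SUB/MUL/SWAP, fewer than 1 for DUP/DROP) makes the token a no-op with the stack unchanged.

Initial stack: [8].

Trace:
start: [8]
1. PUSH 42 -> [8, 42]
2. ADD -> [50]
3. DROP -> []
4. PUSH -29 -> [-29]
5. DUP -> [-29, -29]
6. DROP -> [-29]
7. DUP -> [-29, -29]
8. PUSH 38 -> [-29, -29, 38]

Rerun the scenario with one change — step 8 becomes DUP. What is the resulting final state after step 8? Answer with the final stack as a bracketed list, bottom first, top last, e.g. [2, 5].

[-29, -29, -29]

(re-executing from step 8 with the substitution; state before step 8: [-29, -29])
8. DUP -> [-29, -29, -29]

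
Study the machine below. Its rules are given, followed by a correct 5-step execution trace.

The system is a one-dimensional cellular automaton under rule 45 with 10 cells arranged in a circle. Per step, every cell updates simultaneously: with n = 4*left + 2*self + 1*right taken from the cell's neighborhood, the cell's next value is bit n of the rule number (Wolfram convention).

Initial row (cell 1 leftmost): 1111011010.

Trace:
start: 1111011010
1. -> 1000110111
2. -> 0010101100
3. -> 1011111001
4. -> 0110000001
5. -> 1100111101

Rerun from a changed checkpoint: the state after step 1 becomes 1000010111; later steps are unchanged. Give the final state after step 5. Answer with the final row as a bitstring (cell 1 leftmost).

1100000111

state after step 1 := 1000010111
2. -> 0011011100
3. -> 1010110001
4. -> 0111100101
5. -> 1100000111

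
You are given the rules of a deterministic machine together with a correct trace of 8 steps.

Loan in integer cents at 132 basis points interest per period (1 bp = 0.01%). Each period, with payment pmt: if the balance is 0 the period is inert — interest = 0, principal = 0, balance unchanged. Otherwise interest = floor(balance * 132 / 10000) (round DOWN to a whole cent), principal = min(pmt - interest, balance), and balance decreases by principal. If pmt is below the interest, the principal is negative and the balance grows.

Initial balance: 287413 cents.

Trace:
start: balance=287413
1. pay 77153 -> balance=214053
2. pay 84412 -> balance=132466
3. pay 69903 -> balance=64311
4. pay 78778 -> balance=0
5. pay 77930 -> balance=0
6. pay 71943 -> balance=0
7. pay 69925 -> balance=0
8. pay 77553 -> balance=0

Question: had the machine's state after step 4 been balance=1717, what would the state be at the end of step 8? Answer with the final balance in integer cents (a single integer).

0

state after step 4 := balance=1717
5. pay 77930 -> balance=0
6. pay 71943 -> balance=0
7. pay 69925 -> balance=0
8. pay 77553 -> balance=0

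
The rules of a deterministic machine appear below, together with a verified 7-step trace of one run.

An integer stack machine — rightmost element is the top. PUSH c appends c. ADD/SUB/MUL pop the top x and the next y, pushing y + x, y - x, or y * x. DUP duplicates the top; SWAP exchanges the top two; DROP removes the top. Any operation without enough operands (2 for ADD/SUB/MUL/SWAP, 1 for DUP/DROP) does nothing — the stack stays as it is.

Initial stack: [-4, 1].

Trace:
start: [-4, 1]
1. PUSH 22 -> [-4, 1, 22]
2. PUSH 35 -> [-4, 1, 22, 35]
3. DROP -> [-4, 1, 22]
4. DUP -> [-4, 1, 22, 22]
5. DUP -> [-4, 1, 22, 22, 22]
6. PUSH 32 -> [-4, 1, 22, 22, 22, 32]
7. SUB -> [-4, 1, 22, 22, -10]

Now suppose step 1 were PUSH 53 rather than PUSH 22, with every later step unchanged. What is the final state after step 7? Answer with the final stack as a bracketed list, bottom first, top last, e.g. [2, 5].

[-4, 1, 53, 53, 21]

(re-executing from step 1 with the substitution; state before step 1: [-4, 1])
1. PUSH 53 -> [-4, 1, 53]
2. PUSH 35 -> [-4, 1, 53, 35]
3. DROP -> [-4, 1, 53]
4. DUP -> [-4, 1, 53, 53]
5. DUP -> [-4, 1, 53, 53, 53]
6. PUSH 32 -> [-4, 1, 53, 53, 53, 32]
7. SUB -> [-4, 1, 53, 53, 21]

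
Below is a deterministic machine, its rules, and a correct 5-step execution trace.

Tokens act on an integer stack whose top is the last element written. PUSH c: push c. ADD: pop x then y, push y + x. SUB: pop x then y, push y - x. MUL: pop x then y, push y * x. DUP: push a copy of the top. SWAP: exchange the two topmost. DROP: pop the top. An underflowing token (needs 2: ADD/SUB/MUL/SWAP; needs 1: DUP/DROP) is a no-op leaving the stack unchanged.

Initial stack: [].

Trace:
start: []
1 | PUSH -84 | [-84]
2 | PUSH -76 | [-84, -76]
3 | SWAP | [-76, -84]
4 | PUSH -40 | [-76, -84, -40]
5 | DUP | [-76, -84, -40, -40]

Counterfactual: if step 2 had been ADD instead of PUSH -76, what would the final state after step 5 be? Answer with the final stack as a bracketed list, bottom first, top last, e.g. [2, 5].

[-84, -40, -40]

(re-executing from step 2 with the substitution; state before step 2: [-84])
2 | ADD | [-84]
3 | SWAP | [-84]
4 | PUSH -40 | [-84, -40]
5 | DUP | [-84, -40, -40]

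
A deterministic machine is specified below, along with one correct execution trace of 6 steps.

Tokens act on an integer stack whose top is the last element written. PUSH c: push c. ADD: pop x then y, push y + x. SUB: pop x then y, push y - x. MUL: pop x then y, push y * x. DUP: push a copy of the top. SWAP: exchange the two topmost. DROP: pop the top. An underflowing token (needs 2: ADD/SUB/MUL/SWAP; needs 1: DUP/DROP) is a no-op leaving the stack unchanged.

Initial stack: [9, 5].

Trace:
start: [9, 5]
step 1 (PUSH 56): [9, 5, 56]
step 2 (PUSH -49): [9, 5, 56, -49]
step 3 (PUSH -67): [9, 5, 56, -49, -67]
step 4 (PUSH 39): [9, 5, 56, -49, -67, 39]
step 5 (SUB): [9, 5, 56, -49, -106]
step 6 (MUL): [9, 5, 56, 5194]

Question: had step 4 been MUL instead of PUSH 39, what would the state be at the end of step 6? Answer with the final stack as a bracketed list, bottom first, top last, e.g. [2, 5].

[9, -16135]

(re-executing from step 4 with the substitution; state before step 4: [9, 5, 56, -49, -67])
step 4 (MUL): [9, 5, 56, 3283]
step 5 (SUB): [9, 5, -3227]
step 6 (MUL): [9, -16135]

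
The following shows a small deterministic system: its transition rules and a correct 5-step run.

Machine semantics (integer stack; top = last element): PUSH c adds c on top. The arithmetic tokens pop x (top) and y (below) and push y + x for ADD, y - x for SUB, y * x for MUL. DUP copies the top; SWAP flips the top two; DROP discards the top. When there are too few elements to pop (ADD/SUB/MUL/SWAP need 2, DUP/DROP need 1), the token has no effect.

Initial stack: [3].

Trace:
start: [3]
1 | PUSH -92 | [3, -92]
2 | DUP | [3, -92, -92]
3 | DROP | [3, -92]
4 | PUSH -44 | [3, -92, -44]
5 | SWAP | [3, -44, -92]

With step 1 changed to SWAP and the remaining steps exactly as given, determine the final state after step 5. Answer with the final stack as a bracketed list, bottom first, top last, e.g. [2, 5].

[-44, 3]

(re-executing from step 1 with the substitution; state before step 1: [3])
1 | SWAP | [3]
2 | DUP | [3, 3]
3 | DROP | [3]
4 | PUSH -44 | [3, -44]
5 | SWAP | [-44, 3]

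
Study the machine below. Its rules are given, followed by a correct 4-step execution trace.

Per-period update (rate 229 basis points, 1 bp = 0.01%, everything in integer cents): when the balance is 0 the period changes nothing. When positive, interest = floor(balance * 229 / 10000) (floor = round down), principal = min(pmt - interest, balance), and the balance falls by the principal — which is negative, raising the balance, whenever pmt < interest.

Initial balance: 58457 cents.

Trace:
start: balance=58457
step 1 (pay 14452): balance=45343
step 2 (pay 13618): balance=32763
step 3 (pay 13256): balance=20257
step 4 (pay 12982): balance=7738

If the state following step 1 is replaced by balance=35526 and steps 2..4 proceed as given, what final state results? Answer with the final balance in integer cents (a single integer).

0

state after step 1 := balance=35526
step 2 (pay 13618): balance=22721
step 3 (pay 13256): balance=9985
step 4 (pay 12982): balance=0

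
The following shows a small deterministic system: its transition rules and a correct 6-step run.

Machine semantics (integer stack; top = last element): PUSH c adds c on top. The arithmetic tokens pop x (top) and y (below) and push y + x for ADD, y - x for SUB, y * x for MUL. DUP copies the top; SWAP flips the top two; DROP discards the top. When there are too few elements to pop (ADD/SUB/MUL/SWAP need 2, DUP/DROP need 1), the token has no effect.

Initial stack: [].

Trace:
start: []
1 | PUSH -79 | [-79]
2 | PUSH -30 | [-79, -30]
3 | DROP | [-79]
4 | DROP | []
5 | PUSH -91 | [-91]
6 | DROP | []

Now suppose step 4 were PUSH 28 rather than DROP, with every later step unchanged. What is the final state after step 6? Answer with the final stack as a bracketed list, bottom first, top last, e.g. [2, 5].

(re-executing from step 4 with the substitution; state before step 4: [-79])
4 | PUSH 28 | [-79, 28]
5 | PUSH -91 | [-79, 28, -91]
6 | DROP | [-79, 28]

[-79, 28]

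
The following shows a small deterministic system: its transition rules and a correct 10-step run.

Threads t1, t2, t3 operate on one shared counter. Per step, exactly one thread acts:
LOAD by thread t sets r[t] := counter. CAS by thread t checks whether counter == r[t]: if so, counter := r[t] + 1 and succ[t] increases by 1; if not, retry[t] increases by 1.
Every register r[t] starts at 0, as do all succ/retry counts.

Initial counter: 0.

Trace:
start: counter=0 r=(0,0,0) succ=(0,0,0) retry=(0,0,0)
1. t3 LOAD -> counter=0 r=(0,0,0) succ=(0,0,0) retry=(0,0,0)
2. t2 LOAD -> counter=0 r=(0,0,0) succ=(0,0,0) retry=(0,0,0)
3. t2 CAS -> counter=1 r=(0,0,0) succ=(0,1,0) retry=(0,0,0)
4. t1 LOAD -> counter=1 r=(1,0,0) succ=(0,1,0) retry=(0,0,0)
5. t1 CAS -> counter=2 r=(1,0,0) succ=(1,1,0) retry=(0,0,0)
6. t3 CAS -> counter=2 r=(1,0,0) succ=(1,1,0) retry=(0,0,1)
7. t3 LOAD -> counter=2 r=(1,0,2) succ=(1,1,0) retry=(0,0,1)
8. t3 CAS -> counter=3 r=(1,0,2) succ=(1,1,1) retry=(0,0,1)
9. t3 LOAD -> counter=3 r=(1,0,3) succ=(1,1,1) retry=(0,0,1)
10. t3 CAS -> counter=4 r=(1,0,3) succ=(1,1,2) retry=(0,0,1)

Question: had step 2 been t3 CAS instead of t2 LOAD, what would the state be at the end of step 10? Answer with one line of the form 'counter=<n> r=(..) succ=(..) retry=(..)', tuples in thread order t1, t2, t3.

counter=4 r=(1,0,3) succ=(1,0,3) retry=(0,1,1)

(re-executing from step 2 with the substitution; state before step 2: counter=0 r=(0,0,0) succ=(0,0,0) retry=(0,0,0))
2. t3 CAS -> counter=1 r=(0,0,0) succ=(0,0,1) retry=(0,0,0)
3. t2 CAS -> counter=1 r=(0,0,0) succ=(0,0,1) retry=(0,1,0)
4. t1 LOAD -> counter=1 r=(1,0,0) succ=(0,0,1) retry=(0,1,0)
5. t1 CAS -> counter=2 r=(1,0,0) succ=(1,0,1) retry=(0,1,0)
6. t3 CAS -> counter=2 r=(1,0,0) succ=(1,0,1) retry=(0,1,1)
7. t3 LOAD -> counter=2 r=(1,0,2) succ=(1,0,1) retry=(0,1,1)
8. t3 CAS -> counter=3 r=(1,0,2) succ=(1,0,2) retry=(0,1,1)
9. t3 LOAD -> counter=3 r=(1,0,3) succ=(1,0,2) retry=(0,1,1)
10. t3 CAS -> counter=4 r=(1,0,3) succ=(1,0,3) retry=(0,1,1)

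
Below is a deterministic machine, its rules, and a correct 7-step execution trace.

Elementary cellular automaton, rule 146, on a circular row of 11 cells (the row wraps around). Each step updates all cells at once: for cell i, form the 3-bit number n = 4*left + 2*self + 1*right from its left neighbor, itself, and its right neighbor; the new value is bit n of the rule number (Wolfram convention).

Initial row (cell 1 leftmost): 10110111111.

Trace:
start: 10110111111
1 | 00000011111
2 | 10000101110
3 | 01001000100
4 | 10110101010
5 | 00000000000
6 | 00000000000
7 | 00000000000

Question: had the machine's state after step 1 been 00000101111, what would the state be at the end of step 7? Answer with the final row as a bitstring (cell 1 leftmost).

01010101000

state after step 1 := 00000101111
2 | 10001000110
3 | 01010101000
4 | 10000000100
5 | 01000001011
6 | 00100010000
7 | 01010101000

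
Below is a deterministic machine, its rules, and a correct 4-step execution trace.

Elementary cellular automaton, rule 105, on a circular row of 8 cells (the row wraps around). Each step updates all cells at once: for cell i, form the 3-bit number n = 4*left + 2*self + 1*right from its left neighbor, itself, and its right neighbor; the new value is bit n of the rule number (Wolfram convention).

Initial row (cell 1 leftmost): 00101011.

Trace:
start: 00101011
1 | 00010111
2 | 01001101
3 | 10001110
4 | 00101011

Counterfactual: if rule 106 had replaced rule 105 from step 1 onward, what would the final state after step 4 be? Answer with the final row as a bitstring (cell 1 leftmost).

(re-executing steps 1..4 under rule 106; state before step 1: 00101011)
1 | 01010111
2 | 10101101
3 | 11011111
4 | 01110000

01110000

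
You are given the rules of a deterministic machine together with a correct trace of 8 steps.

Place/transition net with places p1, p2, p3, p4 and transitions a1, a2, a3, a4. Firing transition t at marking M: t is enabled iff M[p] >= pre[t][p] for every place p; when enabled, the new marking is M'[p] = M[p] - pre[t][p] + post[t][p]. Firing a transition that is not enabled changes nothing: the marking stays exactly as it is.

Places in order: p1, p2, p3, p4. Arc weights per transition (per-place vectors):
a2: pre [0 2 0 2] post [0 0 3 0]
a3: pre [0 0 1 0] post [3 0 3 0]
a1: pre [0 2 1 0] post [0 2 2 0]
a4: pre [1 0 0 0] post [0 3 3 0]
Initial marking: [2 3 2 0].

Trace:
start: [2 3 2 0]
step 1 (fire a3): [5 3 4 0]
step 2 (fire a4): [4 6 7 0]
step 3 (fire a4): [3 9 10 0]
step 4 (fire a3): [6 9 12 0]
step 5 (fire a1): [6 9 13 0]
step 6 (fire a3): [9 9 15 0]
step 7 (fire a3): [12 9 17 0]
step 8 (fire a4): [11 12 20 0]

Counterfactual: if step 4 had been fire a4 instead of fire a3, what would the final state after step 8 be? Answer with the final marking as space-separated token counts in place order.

7 15 21 0

(re-executing from step 4 with the substitution; state before step 4: [3 9 10 0])
step 4 (fire a4): [2 12 13 0]
step 5 (fire a1): [2 12 14 0]
step 6 (fire a3): [5 12 16 0]
step 7 (fire a3): [8 12 18 0]
step 8 (fire a4): [7 15 21 0]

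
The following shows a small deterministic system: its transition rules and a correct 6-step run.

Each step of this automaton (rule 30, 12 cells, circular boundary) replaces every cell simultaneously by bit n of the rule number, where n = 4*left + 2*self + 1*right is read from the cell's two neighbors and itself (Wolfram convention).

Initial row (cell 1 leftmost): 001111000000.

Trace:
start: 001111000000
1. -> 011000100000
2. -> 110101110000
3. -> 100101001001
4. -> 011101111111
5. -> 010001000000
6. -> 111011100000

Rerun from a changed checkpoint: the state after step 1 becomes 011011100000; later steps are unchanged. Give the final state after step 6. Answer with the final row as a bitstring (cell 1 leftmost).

state after step 1 := 011011100000
2. -> 110010010000
3. -> 101111111001
4. -> 001000000111
5. -> 111100001100
6. -> 100010011011

100010011011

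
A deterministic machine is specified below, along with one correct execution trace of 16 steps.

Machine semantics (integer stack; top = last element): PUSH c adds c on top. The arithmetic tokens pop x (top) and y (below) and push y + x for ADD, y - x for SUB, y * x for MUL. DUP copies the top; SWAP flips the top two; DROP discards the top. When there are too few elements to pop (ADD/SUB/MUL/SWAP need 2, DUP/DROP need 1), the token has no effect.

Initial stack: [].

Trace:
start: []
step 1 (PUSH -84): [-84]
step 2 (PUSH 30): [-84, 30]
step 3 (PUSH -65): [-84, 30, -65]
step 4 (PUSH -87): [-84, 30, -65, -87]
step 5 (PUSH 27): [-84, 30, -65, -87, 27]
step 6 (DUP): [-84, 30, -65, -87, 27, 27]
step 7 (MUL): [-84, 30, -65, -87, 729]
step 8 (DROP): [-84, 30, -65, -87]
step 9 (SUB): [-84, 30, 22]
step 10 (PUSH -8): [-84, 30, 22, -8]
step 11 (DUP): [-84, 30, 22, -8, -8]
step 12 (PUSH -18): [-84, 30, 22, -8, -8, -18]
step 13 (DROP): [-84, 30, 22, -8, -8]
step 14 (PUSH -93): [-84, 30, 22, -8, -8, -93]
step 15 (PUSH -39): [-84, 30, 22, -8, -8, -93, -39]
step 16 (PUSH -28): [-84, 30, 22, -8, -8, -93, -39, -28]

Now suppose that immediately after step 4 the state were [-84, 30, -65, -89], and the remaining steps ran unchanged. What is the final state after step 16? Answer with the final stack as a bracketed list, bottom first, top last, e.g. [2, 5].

[-84, 30, 24, -8, -8, -93, -39, -28]

state after step 4 := [-84, 30, -65, -89]
step 5 (PUSH 27): [-84, 30, -65, -89, 27]
step 6 (DUP): [-84, 30, -65, -89, 27, 27]
step 7 (MUL): [-84, 30, -65, -89, 729]
step 8 (DROP): [-84, 30, -65, -89]
step 9 (SUB): [-84, 30, 24]
step 10 (PUSH -8): [-84, 30, 24, -8]
step 11 (DUP): [-84, 30, 24, -8, -8]
step 12 (PUSH -18): [-84, 30, 24, -8, -8, -18]
step 13 (DROP): [-84, 30, 24, -8, -8]
step 14 (PUSH -93): [-84, 30, 24, -8, -8, -93]
step 15 (PUSH -39): [-84, 30, 24, -8, -8, -93, -39]
step 16 (PUSH -28): [-84, 30, 24, -8, -8, -93, -39, -28]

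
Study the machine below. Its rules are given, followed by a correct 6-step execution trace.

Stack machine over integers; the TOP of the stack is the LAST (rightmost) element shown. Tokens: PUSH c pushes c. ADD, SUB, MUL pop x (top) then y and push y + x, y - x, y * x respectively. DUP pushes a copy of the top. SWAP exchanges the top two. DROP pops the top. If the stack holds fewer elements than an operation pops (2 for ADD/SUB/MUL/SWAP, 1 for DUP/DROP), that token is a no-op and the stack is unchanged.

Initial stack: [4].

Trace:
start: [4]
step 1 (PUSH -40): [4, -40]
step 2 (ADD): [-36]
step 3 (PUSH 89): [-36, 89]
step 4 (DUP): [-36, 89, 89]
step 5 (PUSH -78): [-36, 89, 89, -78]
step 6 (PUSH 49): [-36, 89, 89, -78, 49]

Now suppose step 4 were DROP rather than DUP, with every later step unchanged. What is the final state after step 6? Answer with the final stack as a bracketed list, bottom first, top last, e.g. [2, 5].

[-36, -78, 49]

(re-executing from step 4 with the substitution; state before step 4: [-36, 89])
step 4 (DROP): [-36]
step 5 (PUSH -78): [-36, -78]
step 6 (PUSH 49): [-36, -78, 49]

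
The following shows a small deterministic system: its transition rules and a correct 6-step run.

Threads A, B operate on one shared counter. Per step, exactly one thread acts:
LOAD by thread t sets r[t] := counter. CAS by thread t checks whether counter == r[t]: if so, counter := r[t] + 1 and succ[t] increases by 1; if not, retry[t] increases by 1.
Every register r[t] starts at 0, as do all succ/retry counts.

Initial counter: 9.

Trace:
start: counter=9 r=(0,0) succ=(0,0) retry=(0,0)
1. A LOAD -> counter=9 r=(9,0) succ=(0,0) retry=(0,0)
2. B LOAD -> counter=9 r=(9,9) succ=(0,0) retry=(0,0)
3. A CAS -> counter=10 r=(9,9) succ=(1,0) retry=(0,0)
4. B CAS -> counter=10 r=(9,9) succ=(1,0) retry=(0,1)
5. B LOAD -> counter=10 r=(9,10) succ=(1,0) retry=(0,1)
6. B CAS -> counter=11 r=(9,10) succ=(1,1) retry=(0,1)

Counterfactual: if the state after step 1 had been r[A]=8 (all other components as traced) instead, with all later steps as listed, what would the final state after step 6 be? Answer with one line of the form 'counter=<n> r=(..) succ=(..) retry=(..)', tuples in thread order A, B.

counter=11 r=(8,10) succ=(0,2) retry=(1,0)

state after step 1 := counter=9 r=(8,0) succ=(0,0) retry=(0,0)
2. B LOAD -> counter=9 r=(8,9) succ=(0,0) retry=(0,0)
3. A CAS -> counter=9 r=(8,9) succ=(0,0) retry=(1,0)
4. B CAS -> counter=10 r=(8,9) succ=(0,1) retry=(1,0)
5. B LOAD -> counter=10 r=(8,10) succ=(0,1) retry=(1,0)
6. B CAS -> counter=11 r=(8,10) succ=(0,2) retry=(1,0)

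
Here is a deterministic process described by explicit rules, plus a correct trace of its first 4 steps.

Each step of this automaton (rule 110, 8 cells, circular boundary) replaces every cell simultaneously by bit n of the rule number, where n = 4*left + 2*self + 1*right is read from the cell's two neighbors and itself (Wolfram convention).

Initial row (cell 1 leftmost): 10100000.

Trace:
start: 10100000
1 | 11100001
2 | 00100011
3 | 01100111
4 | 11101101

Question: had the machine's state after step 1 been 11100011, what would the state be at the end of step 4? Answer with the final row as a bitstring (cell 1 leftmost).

state after step 1 := 11100011
2 | 00100110
3 | 01101110
4 | 11111010

11111010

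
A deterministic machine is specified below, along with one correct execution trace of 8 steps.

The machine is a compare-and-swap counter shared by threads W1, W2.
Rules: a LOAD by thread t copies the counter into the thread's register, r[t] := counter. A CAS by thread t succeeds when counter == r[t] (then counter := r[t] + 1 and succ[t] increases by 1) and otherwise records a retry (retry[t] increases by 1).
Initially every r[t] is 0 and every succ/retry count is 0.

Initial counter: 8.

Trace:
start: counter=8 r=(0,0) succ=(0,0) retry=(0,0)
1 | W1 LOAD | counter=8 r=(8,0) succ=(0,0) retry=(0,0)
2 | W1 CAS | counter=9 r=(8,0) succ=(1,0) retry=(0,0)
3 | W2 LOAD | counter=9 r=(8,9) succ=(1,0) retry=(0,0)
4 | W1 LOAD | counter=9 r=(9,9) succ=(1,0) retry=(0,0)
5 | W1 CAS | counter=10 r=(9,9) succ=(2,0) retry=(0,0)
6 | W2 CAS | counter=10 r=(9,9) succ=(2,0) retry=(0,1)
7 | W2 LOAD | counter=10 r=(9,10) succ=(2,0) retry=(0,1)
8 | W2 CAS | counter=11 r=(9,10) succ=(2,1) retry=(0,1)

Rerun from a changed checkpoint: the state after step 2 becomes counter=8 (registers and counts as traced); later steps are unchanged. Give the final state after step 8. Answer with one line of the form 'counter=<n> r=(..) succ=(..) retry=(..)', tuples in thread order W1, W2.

counter=10 r=(8,9) succ=(2,1) retry=(0,1)

state after step 2 := counter=8 r=(8,0) succ=(1,0) retry=(0,0)
3 | W2 LOAD | counter=8 r=(8,8) succ=(1,0) retry=(0,0)
4 | W1 LOAD | counter=8 r=(8,8) succ=(1,0) retry=(0,0)
5 | W1 CAS | counter=9 r=(8,8) succ=(2,0) retry=(0,0)
6 | W2 CAS | counter=9 r=(8,8) succ=(2,0) retry=(0,1)
7 | W2 LOAD | counter=9 r=(8,9) succ=(2,0) retry=(0,1)
8 | W2 CAS | counter=10 r=(8,9) succ=(2,1) retry=(0,1)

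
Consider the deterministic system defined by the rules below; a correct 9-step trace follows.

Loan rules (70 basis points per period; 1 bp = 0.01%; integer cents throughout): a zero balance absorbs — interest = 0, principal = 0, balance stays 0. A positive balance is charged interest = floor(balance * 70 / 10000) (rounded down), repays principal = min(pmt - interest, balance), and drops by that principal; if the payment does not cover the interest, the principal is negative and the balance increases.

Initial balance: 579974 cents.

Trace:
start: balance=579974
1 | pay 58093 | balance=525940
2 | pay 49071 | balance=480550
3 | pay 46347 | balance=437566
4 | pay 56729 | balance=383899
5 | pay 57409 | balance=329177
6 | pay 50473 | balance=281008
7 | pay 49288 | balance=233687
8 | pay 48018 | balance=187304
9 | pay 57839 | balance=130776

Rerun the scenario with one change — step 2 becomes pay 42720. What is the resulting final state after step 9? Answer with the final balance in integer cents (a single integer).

(re-executing from step 2 with the substitution; state before step 2: balance=525940)
2 | pay 42720 | balance=486901
3 | pay 46347 | balance=443962
4 | pay 56729 | balance=390340
5 | pay 57409 | balance=335663
6 | pay 50473 | balance=287539
7 | pay 49288 | balance=240263
8 | pay 48018 | balance=193926
9 | pay 57839 | balance=137444

137444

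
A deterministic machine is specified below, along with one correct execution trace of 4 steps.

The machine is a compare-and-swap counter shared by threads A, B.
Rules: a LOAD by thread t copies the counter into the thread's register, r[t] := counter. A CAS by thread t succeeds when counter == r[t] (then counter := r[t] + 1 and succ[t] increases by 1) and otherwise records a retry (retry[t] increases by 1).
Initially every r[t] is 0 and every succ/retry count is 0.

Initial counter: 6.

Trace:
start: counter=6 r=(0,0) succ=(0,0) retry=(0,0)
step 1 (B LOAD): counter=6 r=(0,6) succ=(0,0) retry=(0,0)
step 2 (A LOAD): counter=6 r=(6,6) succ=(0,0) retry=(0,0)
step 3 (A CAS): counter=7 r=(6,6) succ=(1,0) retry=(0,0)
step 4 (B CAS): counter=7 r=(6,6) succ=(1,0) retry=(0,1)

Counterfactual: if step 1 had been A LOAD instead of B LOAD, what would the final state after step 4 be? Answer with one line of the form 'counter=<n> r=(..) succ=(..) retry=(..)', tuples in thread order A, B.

counter=7 r=(6,0) succ=(1,0) retry=(0,1)

(re-executing from step 1 with the substitution; state before step 1: counter=6 r=(0,0) succ=(0,0) retry=(0,0))
step 1 (A LOAD): counter=6 r=(6,0) succ=(0,0) retry=(0,0)
step 2 (A LOAD): counter=6 r=(6,0) succ=(0,0) retry=(0,0)
step 3 (A CAS): counter=7 r=(6,0) succ=(1,0) retry=(0,0)
step 4 (B CAS): counter=7 r=(6,0) succ=(1,0) retry=(0,1)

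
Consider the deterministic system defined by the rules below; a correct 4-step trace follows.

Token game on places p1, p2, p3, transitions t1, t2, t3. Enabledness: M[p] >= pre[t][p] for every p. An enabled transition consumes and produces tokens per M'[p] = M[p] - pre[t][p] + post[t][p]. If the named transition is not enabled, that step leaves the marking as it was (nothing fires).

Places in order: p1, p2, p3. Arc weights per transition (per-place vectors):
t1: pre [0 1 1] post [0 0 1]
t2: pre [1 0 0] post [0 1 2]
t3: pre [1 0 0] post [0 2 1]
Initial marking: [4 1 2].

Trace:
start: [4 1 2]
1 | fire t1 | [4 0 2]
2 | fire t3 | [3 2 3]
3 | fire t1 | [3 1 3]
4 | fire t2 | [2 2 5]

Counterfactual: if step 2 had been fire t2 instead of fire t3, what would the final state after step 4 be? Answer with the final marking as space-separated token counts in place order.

2 1 6

(re-executing from step 2 with the substitution; state before step 2: [4 0 2])
2 | fire t2 | [3 1 4]
3 | fire t1 | [3 0 4]
4 | fire t2 | [2 1 6]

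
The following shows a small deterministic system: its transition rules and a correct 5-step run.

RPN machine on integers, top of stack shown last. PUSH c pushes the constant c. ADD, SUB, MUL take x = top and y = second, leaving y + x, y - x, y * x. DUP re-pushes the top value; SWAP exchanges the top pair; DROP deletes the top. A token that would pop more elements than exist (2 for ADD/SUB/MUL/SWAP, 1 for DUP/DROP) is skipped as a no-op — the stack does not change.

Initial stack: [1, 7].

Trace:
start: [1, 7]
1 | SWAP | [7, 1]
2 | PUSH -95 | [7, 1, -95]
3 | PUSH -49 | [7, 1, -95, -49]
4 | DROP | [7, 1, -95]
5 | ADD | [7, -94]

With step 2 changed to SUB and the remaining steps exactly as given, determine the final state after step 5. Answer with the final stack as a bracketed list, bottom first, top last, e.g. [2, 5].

(re-executing from step 2 with the substitution; state before step 2: [7, 1])
2 | SUB | [6]
3 | PUSH -49 | [6, -49]
4 | DROP | [6]
5 | ADD | [6]

[6]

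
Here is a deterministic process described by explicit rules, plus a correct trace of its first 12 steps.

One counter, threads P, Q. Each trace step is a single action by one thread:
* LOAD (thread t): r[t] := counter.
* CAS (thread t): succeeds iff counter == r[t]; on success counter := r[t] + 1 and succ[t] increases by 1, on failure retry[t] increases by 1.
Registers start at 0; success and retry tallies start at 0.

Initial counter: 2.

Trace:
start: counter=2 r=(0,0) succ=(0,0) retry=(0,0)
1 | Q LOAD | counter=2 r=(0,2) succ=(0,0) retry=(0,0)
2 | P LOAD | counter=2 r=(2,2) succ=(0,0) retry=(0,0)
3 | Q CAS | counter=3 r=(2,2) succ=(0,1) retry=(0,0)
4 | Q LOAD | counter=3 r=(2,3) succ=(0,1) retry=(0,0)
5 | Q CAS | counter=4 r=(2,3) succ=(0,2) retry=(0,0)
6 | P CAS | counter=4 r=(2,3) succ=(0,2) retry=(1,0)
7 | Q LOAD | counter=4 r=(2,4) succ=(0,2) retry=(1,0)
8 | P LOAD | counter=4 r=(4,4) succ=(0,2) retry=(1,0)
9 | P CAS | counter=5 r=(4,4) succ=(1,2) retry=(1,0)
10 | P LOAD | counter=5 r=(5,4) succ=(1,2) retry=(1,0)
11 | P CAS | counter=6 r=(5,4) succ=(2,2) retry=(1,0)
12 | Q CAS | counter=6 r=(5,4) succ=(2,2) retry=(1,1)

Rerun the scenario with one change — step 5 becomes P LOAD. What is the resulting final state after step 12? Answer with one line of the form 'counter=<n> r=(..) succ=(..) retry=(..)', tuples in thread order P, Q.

(re-executing from step 5 with the substitution; state before step 5: counter=3 r=(2,3) succ=(0,1) retry=(0,0))
5 | P LOAD | counter=3 r=(3,3) succ=(0,1) retry=(0,0)
6 | P CAS | counter=4 r=(3,3) succ=(1,1) retry=(0,0)
7 | Q LOAD | counter=4 r=(3,4) succ=(1,1) retry=(0,0)
8 | P LOAD | counter=4 r=(4,4) succ=(1,1) retry=(0,0)
9 | P CAS | counter=5 r=(4,4) succ=(2,1) retry=(0,0)
10 | P LOAD | counter=5 r=(5,4) succ=(2,1) retry=(0,0)
11 | P CAS | counter=6 r=(5,4) succ=(3,1) retry=(0,0)
12 | Q CAS | counter=6 r=(5,4) succ=(3,1) retry=(0,1)

counter=6 r=(5,4) succ=(3,1) retry=(0,1)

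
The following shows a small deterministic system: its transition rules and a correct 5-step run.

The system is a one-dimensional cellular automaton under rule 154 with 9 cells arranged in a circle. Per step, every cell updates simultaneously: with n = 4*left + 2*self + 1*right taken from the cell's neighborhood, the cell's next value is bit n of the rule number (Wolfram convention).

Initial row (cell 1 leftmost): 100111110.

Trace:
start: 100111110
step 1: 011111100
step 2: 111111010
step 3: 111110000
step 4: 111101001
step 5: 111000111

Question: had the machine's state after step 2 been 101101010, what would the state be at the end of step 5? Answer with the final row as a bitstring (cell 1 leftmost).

state after step 2 := 101101010
step 3: 001000000
step 4: 010100000
step 5: 100010000

100010000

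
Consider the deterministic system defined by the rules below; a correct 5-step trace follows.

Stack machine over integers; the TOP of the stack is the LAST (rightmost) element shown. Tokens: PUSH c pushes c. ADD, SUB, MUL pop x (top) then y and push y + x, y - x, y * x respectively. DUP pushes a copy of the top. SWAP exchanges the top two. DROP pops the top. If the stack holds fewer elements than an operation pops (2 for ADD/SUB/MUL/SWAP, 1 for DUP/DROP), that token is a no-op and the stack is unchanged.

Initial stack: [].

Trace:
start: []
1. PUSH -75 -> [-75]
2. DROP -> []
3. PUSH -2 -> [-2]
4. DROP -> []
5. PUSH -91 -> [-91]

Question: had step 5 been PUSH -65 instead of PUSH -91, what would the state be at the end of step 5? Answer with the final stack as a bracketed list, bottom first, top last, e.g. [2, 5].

(re-executing from step 5 with the substitution; state before step 5: [])
5. PUSH -65 -> [-65]

[-65]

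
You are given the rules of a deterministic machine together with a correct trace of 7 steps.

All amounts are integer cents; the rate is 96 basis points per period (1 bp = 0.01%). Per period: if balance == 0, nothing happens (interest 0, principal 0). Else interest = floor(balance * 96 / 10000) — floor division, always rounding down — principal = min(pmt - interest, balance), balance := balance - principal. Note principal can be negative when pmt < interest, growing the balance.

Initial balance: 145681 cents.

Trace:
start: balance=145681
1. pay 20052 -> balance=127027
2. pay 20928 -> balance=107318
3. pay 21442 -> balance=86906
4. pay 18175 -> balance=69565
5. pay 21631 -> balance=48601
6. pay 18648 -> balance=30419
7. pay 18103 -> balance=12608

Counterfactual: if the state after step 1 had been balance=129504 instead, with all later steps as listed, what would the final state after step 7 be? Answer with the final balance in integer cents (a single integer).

15231

state after step 1 := balance=129504
2. pay 20928 -> balance=109819
3. pay 21442 -> balance=89431
4. pay 18175 -> balance=72114
5. pay 21631 -> balance=51175
6. pay 18648 -> balance=33018
7. pay 18103 -> balance=15231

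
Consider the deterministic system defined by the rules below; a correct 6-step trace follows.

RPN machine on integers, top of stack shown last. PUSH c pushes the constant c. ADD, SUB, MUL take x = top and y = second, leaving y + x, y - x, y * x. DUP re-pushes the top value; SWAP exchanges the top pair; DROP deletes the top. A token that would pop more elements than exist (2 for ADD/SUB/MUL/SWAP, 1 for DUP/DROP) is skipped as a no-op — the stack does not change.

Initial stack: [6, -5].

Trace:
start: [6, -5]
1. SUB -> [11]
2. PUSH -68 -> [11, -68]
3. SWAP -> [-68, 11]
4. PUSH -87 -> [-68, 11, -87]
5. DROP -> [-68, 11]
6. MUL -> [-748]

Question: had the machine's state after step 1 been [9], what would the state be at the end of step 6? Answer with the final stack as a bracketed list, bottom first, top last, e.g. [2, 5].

state after step 1 := [9]
2. PUSH -68 -> [9, -68]
3. SWAP -> [-68, 9]
4. PUSH -87 -> [-68, 9, -87]
5. DROP -> [-68, 9]
6. MUL -> [-612]

[-612]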